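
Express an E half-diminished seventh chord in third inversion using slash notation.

Third inversion of E half-diminished seventh has the seventh (D) in the bass. As a slash chord: Eø7/D.

Eø7/D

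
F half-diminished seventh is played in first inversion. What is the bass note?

Ab

The third of F half-diminished seventh (F–Ab–Cb–Eb) is Ab; that is the bass in first inversion.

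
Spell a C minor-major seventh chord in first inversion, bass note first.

Spelling C minor-major seventh: C–Eb–G–B. In first inversion the third is bass, giving Eb, G, B, C from the bottom.

Eb, G, B, C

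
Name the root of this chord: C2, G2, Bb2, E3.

C

The distinct letter names are C, G, Bb, E. Arranged as a stack of thirds they read C–E–G–Bb, so C is the root (a C dominant seventh chord).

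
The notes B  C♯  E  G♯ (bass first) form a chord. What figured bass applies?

4/2

The notes B, C#, E, G# stack in thirds as C#–E–G#–B — a C# minor seventh chord. The bass B is the seventh, so this is third inversion: figured 4/2.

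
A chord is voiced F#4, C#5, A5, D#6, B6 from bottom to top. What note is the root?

B

The distinct letter names are F#, C#, A, D#, B. Arranged as a stack of thirds they read B–D#–F#–A–C#, so B is the root (a B dominant ninth chord).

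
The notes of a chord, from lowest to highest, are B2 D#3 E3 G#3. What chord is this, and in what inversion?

The distinct note names are B, D#, E, G#. Stacked in thirds they read E–G#–B–D#, which is a major seventh chord on E.
The lowest note is B, the fifth of the chord, so this is second inversion (figured bass 4/3).

E major seventh, second inversion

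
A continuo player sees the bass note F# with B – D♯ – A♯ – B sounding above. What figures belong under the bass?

4/3

The notes F#, B, D#, A# stack in thirds as B–D#–F#–A# — a B major seventh chord. The bass F# is the fifth, so this is second inversion: figured 4/3.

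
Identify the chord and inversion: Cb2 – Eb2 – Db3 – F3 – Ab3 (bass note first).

The pitch classes Cb, Eb, Db, F, Ab arrange in thirds as Db–F–Ab–Cb–Eb: a Db dominant ninth chord.
With the seventh (Cb) in the bass, the chord is in third inversion.

Db dominant ninth, third inversion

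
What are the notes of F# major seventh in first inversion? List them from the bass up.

F# major seventh is F#–A#–C#–E#. First inversion puts the third (A#) in the bass, with the remaining tones above: A#, C#, E#, F#.

A#, C#, E#, F#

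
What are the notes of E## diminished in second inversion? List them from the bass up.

Spelling E## diminished: E##–G##–B#. In second inversion the fifth is bass, giving B#, E##, G## from the bottom.

B#, E##, G##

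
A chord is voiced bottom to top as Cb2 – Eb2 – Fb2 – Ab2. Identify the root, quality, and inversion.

The pitch classes Cb, Eb, Fb, Ab arrange in thirds as Fb–Ab–Cb–Eb: an Fb major seventh chord.
The lowest note is Cb, the fifth of the chord, so this is second inversion (figured bass 4/3).

Fb major seventh, second inversion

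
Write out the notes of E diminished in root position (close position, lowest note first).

E, G, Bb

Spelling E diminished: E–G–Bb. In root position the root is bass, giving E, G, Bb from the bottom.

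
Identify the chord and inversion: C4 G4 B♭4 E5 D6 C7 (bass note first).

Reducing to letter names: C, G, Bb, E, D. These stack in thirds as C–E–G–Bb–D — a C dominant ninth chord.
C is the root of C dominant ninth; root in the bass means root position.

C dominant ninth, root position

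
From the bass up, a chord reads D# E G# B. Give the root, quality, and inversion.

E major seventh, third inversion

The pitch classes D#, E, G#, B arrange in thirds as E–G#–B–D#: an E major seventh chord.
With the seventh (D#) in the bass, the chord is in third inversion (figured bass 4/2).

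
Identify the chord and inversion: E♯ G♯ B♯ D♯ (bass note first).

E# minor seventh, root position

Reducing to letter names: E#, G#, B#, D#. These stack in thirds as E#–G#–B#–D# — an E# minor seventh chord.
E# is the root of E# minor seventh; root in the bass means root position (figured bass 7).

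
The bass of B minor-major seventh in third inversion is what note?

B minor-major seventh is B–D–F#–A#. Third inversion places the seventh in the bass: A#.

A#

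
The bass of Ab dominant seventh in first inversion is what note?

Ab dominant seventh is Ab–C–Eb–Gb. First inversion places the third in the bass: C.

C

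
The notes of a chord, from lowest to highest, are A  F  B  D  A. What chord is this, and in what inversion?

B half-diminished seventh, third inversion

Reducing to letter names: A, F, B, D. These stack in thirds as B–D–F–A — a B half-diminished seventh chord.
A is the seventh of B half-diminished seventh; seventh in the bass means third inversion (figured bass 4/2).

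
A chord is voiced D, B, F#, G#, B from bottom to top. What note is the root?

The distinct letter names are D, B, F#, G#. Arranged as a stack of thirds they read G#–B–D–F#, so G# is the root (a G# half-diminished seventh chord).

G#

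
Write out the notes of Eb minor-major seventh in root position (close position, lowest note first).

Eb minor-major seventh is Eb–Gb–Bb–D. Root position puts the root (Eb) in the bass, with the remaining tones above: Eb, Gb, Bb, D.

Eb, Gb, Bb, D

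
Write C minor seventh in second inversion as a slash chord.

Second inversion of C minor seventh has the fifth (G) in the bass. As a slash chord: Cm7/G.

Cm7/G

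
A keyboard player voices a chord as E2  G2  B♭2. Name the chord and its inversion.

E diminished, root position

The distinct note names are E, G, Bb. Stacked in thirds they read E–G–Bb, which is a diminished triad on E.
The lowest note is E, the root of the chord, so this is root position (figured bass 5/3).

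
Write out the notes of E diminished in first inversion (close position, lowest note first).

E diminished is E–G–Bb. First inversion puts the third (G) in the bass, with the remaining tones above: G, Bb, E.

G, Bb, E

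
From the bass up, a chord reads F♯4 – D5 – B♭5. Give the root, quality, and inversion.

Bb augmented, second inversion

Reducing to letter names: F#, D, Bb. These stack in thirds as Bb–D–F# — a Bb augmented triad.
F# is the fifth of Bb augmented; fifth in the bass means second inversion (figured bass 6/4).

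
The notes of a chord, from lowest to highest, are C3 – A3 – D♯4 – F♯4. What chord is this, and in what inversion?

D# diminished seventh, third inversion

The distinct note names are C, A, D#, F#. Stacked in thirds they read D#–F#–A–C, which is a diminished seventh chord on D#.
The lowest note is C, the seventh of the chord, so this is third inversion (figured bass 4/2).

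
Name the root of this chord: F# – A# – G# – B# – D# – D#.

Reordering F#, A#, G#, B#, D# into stacked thirds gives G#–B#–D#–F#–A#; the bottom of that stack, G#, is the root.

G#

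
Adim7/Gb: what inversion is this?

Adim7/Gb means A diminished seventh with Gb in the bass. Gb is the seventh of A diminished seventh (A–C–Eb–Gb), so this is third inversion.

third inversion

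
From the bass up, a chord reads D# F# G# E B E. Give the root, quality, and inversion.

The distinct note names are D#, F#, G#, E, B. Stacked in thirds they read E–G#–B–D#–F#, which is a major ninth chord on E.
D# is the seventh of E major ninth; seventh in the bass means third inversion.

E major ninth, third inversion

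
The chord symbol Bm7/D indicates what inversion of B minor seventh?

first inversion

Bm7/D means B minor seventh with D in the bass. D is the third of B minor seventh (B–D–F#–A), so this is first inversion.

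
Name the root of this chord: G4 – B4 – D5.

G, B, D are the tones of a G major triad (G–B–D), making G the root.

G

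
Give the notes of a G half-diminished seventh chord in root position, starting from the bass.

G, Bb, Db, F

G half-diminished seventh is G–Bb–Db–F. Root position puts the root (G) in the bass, with the remaining tones above: G, Bb, Db, F.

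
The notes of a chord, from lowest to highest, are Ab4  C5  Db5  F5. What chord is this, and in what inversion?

Db major seventh, second inversion

The distinct note names are Ab, C, Db, F. Stacked in thirds they read Db–F–Ab–C, which is a major seventh chord on Db.
With the fifth (Ab) in the bass, the chord is in second inversion (figured bass 4/3).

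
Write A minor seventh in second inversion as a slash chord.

Am7/E

Second inversion of A minor seventh has the fifth (E) in the bass. As a slash chord: Am7/E.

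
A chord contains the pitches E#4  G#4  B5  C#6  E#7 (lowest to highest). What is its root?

E#, G#, B, C# are the tones of a C# dominant seventh chord (C#–E#–G#–B), making C# the root.

C#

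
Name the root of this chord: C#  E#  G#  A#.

The distinct letter names are C#, E#, G#, A#. Arranged as a stack of thirds they read A#–C#–E#–G#, so A# is the root (an A# minor seventh chord).

A#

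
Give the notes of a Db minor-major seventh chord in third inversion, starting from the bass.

C, Db, Fb, Ab

Spelling Db minor-major seventh: Db–Fb–Ab–C. In third inversion the seventh is bass, giving C, Db, Fb, Ab from the bottom.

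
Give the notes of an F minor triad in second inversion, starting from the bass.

F minor is F–Ab–C. Second inversion puts the fifth (C) in the bass, with the remaining tones above: C, F, Ab.

C, F, Ab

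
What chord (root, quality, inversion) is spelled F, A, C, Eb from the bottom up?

F dominant seventh, root position

Reducing to letter names: F, A, C, Eb. These stack in thirds as F–A–C–Eb — an F dominant seventh chord.
The lowest note is F, the root of the chord, so this is root position (figured bass 7).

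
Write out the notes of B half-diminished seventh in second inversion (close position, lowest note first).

The chord tones are B–D–F–A. With the fifth (F) lowest for second inversion: F, A, B, D.

F, A, B, D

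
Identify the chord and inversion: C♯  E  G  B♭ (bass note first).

The distinct note names are C#, E, G, Bb. Stacked in thirds they read C#–E–G–Bb, which is a diminished seventh chord on C#.
The lowest note is C#, the root of the chord, so this is root position (figured bass 7).

C# diminished seventh, root position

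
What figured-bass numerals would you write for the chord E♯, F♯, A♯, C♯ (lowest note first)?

The notes E#, F#, A#, C# stack in thirds as F#–A#–C#–E# — an F# major seventh chord. The bass E# is the seventh, so this is third inversion: figured 4/2.

4/2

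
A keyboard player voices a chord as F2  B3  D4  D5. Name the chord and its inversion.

The pitch classes F, B, D arrange in thirds as B–D–F: a B diminished triad.
With the fifth (F) in the bass, the chord is in second inversion (figured bass 6/4).

B diminished, second inversion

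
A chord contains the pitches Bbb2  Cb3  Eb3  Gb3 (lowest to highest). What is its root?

Bbb, Cb, Eb, Gb are the tones of a Cb dominant seventh chord (Cb–Eb–Gb–Bbb), making Cb the root.

Cb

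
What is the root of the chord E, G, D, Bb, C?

The distinct letter names are E, G, D, Bb, C. Arranged as a stack of thirds they read C–E–G–Bb–D, so C is the root (a C dominant ninth chord).

C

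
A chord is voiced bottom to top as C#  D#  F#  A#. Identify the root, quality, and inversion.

D# minor seventh, third inversion

The pitch classes C#, D#, F#, A# arrange in thirds as D#–F#–A#–C#: a D# minor seventh chord.
With the seventh (C#) in the bass, the chord is in third inversion (figured bass 4/2).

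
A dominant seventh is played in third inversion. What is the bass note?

In third inversion the seventh is lowest. For A dominant seventh (A–C#–E–G) that is G.

G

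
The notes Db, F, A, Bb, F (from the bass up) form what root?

Reordering Db, F, A, Bb into stacked thirds gives Bb–Db–F–A; the bottom of that stack, Bb, is the root.

Bb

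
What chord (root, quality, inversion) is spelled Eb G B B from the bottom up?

The distinct note names are Eb, G, B. Stacked in thirds they read Eb–G–B, which is an augmented triad on Eb.
The lowest note is Eb, the root of the chord, so this is root position (figured bass 5/3).

Eb augmented, root position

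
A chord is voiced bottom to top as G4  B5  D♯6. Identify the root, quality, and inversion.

The distinct note names are G, B, D#. Stacked in thirds they read G–B–D#, which is an augmented triad on G.
The lowest note is G, the root of the chord, so this is root position (figured bass 5/3).

G augmented, root position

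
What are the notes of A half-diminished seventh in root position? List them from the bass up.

A, C, Eb, G

Spelling A half-diminished seventh: A–C–Eb–G. In root position the root is bass, giving A, C, Eb, G from the bottom.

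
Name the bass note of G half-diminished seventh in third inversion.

The seventh of G half-diminished seventh (G–Bb–Db–F) is F; that is the bass in third inversion.

F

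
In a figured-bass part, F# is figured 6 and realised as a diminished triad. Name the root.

The figures 6 mean the third of the chord is in the bass. If F# is the third of a diminished triad, the root is D# (chord tones D#–F#–A).

D#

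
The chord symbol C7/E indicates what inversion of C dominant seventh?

first inversion

C7/E means C dominant seventh with E in the bass. E is the third of C dominant seventh (C–E–G–Bb), so this is first inversion.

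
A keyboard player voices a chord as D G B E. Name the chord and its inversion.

The pitch classes D, G, B, E arrange in thirds as E–G–B–D: an E minor seventh chord.
With the seventh (D) in the bass, the chord is in third inversion (figured bass 4/2).

E minor seventh, third inversion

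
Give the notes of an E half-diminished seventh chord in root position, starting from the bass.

Spelling E half-diminished seventh: E–G–Bb–D. In root position the root is bass, giving E, G, Bb, D from the bottom.

E, G, Bb, D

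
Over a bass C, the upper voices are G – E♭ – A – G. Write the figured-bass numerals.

The notes C, G, Eb, A stack in thirds as A–C–Eb–G — an A half-diminished seventh chord. The bass C is the third, so this is first inversion: figured 6/5.

6/5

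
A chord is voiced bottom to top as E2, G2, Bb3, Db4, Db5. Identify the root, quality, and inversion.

Reducing to letter names: E, G, Bb, Db. These stack in thirds as E–G–Bb–Db — an E diminished seventh chord.
With the root (E) in the bass, the chord is in root position (figured bass 7).

E diminished seventh, root position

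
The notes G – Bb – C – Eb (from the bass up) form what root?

C

G, Bb, C, Eb are the tones of a C minor seventh chord (C–Eb–G–Bb), making C the root.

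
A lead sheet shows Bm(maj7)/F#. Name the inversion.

second inversion

Bm(maj7)/F# means B minor-major seventh with F# in the bass. F# is the fifth of B minor-major seventh (B–D–F#–A#), so this is second inversion.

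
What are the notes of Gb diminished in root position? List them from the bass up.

Spelling Gb diminished: Gb–Bbb–Dbb. In root position the root is bass, giving Gb, Bbb, Dbb from the bottom.

Gb, Bbb, Dbb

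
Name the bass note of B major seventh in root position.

B

The root of B major seventh (B–D#–F#–A#) is B; that is the bass in root position.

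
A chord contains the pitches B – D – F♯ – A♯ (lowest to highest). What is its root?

B

Reordering B, D, F#, A# into stacked thirds gives B–D–F#–A#; the bottom of that stack, B, is the root.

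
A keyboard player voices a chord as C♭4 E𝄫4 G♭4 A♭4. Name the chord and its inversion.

Reducing to letter names: Cb, Ebb, Gb, Ab. These stack in thirds as Ab–Cb–Ebb–Gb — an Ab half-diminished seventh chord.
With the third (Cb) in the bass, the chord is in first inversion (figured bass 6/5).

Ab half-diminished seventh, first inversion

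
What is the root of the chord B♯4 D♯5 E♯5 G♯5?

E#

B#, D#, E#, G# are the tones of an E# minor seventh chord (E#–G#–B#–D#), making E# the root.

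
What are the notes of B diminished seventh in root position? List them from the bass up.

Spelling B diminished seventh: B–D–F–Ab. In root position the root is bass, giving B, D, F, Ab from the bottom.

B, D, F, Ab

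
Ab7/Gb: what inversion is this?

Ab7/Gb means Ab dominant seventh with Gb in the bass. Gb is the seventh of Ab dominant seventh (Ab–C–Eb–Gb), so this is third inversion.

third inversion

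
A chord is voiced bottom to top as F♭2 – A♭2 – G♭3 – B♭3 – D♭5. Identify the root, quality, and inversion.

The pitch classes Fb, Ab, Gb, Bb, Db arrange in thirds as Gb–Bb–Db–Fb–Ab: a Gb dominant ninth chord.
Fb is the seventh of Gb dominant ninth; seventh in the bass means third inversion.

Gb dominant ninth, third inversion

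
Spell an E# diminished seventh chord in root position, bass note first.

E#, G#, B, D

The chord tones are E#–G#–B–D. With the root (E#) lowest for root position: E#, G#, B, D.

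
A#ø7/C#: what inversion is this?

A#ø7/C# means A# half-diminished seventh with C# in the bass. C# is the third of A# half-diminished seventh (A#–C#–E–G#), so this is first inversion.

first inversion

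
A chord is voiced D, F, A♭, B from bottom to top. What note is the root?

B

Reordering D, F, Ab, B into stacked thirds gives B–D–F–Ab; the bottom of that stack, B, is the root.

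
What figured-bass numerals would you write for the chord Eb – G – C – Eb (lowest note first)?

The notes Eb, G, C stack in thirds as C–Eb–G — a C minor triad. The bass Eb is the third, so this is first inversion: figured 6.

6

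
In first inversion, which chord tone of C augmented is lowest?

In first inversion the third is lowest. For C augmented (C–E–G#) that is E.

E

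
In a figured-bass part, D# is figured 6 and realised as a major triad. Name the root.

The figures 6 mean the third of the chord is in the bass. If D# is the third of a major triad, the root is B (chord tones B–D#–F#).

B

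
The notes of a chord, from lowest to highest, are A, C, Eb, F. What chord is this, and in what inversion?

Reducing to letter names: A, C, Eb, F. These stack in thirds as F–A–C–Eb — an F dominant seventh chord.
With the third (A) in the bass, the chord is in first inversion (figured bass 6/5).

F dominant seventh, first inversion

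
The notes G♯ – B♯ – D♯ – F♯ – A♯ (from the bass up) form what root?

G#, B#, D#, F#, A# are the tones of a G# dominant ninth chord (G#–B#–D#–F#–A#), making G# the root.

G#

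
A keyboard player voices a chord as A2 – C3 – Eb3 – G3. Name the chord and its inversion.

A half-diminished seventh, root position

The distinct note names are A, C, Eb, G. Stacked in thirds they read A–C–Eb–G, which is a half-diminished seventh chord on A.
The lowest note is A, the root of the chord, so this is root position (figured bass 7).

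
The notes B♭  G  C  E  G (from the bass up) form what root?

Reordering Bb, G, C, E into stacked thirds gives C–E–G–Bb; the bottom of that stack, C, is the root.

C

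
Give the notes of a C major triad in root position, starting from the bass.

The chord tones are C–E–G. With the root (C) lowest for root position: C, E, G.

C, E, G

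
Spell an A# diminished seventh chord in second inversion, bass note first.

E, G, A#, C#

Spelling A# diminished seventh: A#–C#–E–G. In second inversion the fifth is bass, giving E, G, A#, C# from the bottom.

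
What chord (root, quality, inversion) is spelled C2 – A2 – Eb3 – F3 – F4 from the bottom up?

The pitch classes C, A, Eb, F arrange in thirds as F–A–C–Eb: an F dominant seventh chord.
C is the fifth of F dominant seventh; fifth in the bass means second inversion (figured bass 4/3).

F dominant seventh, second inversion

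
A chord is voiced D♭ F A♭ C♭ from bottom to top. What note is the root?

Reordering Db, F, Ab, Cb into stacked thirds gives Db–F–Ab–Cb; the bottom of that stack, Db, is the root.

Db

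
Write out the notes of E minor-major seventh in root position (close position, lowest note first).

The chord tones are E–G–B–D#. With the root (E) lowest for root position: E, G, B, D#.

E, G, B, D#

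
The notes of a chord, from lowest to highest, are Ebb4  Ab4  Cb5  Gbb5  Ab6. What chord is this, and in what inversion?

Ab diminished seventh, second inversion

Reducing to letter names: Ebb, Ab, Cb, Gbb. These stack in thirds as Ab–Cb–Ebb–Gbb — an Ab diminished seventh chord.
With the fifth (Ebb) in the bass, the chord is in second inversion (figured bass 4/3).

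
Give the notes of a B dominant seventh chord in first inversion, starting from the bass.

D#, F#, A, B

B dominant seventh is B–D#–F#–A. First inversion puts the third (D#) in the bass, with the remaining tones above: D#, F#, A, B.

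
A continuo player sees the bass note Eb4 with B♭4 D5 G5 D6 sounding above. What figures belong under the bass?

The notes Eb, Bb, D, G stack in thirds as Eb–G–Bb–D — an Eb major seventh chord. The bass Eb is the root, so this is root position: figured 7.

7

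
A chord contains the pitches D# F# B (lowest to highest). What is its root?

B

Reordering D#, F#, B into stacked thirds gives B–D#–F#; the bottom of that stack, B, is the root.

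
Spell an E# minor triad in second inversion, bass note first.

Spelling E# minor: E#–G#–B#. In second inversion the fifth is bass, giving B#, E#, G# from the bottom.

B#, E#, G#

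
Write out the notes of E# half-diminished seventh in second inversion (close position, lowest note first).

Spelling E# half-diminished seventh: E#–G#–B–D#. In second inversion the fifth is bass, giving B, D#, E#, G# from the bottom.

B, D#, E#, G#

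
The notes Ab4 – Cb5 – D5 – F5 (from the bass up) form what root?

D

The distinct letter names are Ab, Cb, D, F. Arranged as a stack of thirds they read D–F–Ab–Cb, so D is the root (a D diminished seventh chord).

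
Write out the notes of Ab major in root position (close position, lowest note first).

Ab, C, Eb

Spelling Ab major: Ab–C–Eb. In root position the root is bass, giving Ab, C, Eb from the bottom.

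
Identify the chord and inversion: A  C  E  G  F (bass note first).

The pitch classes A, C, E, G, F arrange in thirds as F–A–C–E–G: an F major ninth chord.
With the third (A) in the bass, the chord is in first inversion.

F major ninth, first inversion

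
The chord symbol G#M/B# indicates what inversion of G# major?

G#M/B# means G# major with B# in the bass. B# is the third of G# major (G#–B#–D#), so this is first inversion.

first inversion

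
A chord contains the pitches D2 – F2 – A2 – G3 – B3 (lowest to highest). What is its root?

G

D, F, A, G, B are the tones of a G dominant ninth chord (G–B–D–F–A), making G the root.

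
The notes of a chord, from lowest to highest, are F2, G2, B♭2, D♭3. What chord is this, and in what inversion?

G half-diminished seventh, third inversion

The distinct note names are F, G, Bb, Db. Stacked in thirds they read G–Bb–Db–F, which is a half-diminished seventh chord on G.
The lowest note is F, the seventh of the chord, so this is third inversion (figured bass 4/2).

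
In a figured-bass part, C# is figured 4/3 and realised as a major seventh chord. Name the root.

The figures 4/3 mean the fifth of the chord is in the bass. If C# is the fifth of a major seventh chord, the root is F# (chord tones F#–A#–C#–E#).

F#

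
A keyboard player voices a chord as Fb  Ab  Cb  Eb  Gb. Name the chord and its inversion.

Fb major ninth, root position

The pitch classes Fb, Ab, Cb, Eb, Gb arrange in thirds as Fb–Ab–Cb–Eb–Gb: an Fb major ninth chord.
With the root (Fb) in the bass, the chord is in root position.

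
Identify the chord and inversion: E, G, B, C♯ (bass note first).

The distinct note names are E, G, B, C#. Stacked in thirds they read C#–E–G–B, which is a half-diminished seventh chord on C#.
With the third (E) in the bass, the chord is in first inversion (figured bass 6/5).

C# half-diminished seventh, first inversion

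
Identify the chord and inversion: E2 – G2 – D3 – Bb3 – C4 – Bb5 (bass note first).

C dominant ninth, first inversion

Reducing to letter names: E, G, D, Bb, C. These stack in thirds as C–E–G–Bb–D — a C dominant ninth chord.
The lowest note is E, the third of the chord, so this is first inversion.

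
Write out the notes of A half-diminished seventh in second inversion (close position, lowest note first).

The chord tones are A–C–Eb–G. With the fifth (Eb) lowest for second inversion: Eb, G, A, C.

Eb, G, A, C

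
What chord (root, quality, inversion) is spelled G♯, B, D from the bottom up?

G# diminished, root position

The pitch classes G#, B, D arrange in thirds as G#–B–D: a G# diminished triad.
The lowest note is G#, the root of the chord, so this is root position (figured bass 5/3).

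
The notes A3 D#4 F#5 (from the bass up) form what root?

The distinct letter names are A, D#, F#. Arranged as a stack of thirds they read D#–F#–A, so D# is the root (a D# diminished triad).

D#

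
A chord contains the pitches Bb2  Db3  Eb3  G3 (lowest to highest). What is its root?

Bb, Db, Eb, G are the tones of an Eb dominant seventh chord (Eb–G–Bb–Db), making Eb the root.

Eb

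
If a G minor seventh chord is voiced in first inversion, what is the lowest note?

Bb

In first inversion the third is lowest. For G minor seventh (G–Bb–D–F) that is Bb.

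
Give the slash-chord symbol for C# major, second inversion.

Second inversion of C# major has the fifth (G#) in the bass. As a slash chord: C#M/G#.

C#M/G#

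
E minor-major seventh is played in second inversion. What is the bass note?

B

In second inversion the fifth is lowest. For E minor-major seventh (E–G–B–D#) that is B.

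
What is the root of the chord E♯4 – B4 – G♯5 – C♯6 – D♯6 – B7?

C#

The distinct letter names are E#, B, G#, C#, D#. Arranged as a stack of thirds they read C#–E#–G#–B–D#, so C# is the root (a C# dominant ninth chord).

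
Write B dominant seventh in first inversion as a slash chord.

B7/D#

First inversion of B dominant seventh has the third (D#) in the bass. As a slash chord: B7/D#.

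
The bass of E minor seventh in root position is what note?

E

E minor seventh is E–G–B–D. Root position places the root in the bass: E.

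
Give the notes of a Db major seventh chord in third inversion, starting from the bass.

C, Db, F, Ab

The chord tones are Db–F–Ab–C. With the seventh (C) lowest for third inversion: C, Db, F, Ab.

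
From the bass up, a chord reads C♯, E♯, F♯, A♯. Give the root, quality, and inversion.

The distinct note names are C#, E#, F#, A#. Stacked in thirds they read F#–A#–C#–E#, which is a major seventh chord on F#.
C# is the fifth of F# major seventh; fifth in the bass means second inversion (figured bass 4/3).

F# major seventh, second inversion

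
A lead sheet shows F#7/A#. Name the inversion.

first inversion

F#7/A# means F# dominant seventh with A# in the bass. A# is the third of F# dominant seventh (F#–A#–C#–E), so this is first inversion.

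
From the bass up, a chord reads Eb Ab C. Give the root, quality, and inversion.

Ab major, second inversion

The pitch classes Eb, Ab, C arrange in thirds as Ab–C–Eb: an Ab major triad.
With the fifth (Eb) in the bass, the chord is in second inversion (figured bass 6/4).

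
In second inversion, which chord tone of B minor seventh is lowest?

In second inversion the fifth is lowest. For B minor seventh (B–D–F#–A) that is F#.

F#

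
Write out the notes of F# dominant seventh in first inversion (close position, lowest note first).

A#, C#, E, F#

F# dominant seventh is F#–A#–C#–E. First inversion puts the third (A#) in the bass, with the remaining tones above: A#, C#, E, F#.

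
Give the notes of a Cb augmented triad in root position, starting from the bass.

Spelling Cb augmented: Cb–Eb–G. In root position the root is bass, giving Cb, Eb, G from the bottom.

Cb, Eb, G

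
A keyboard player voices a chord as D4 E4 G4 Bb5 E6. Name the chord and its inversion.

The distinct note names are D, E, G, Bb. Stacked in thirds they read E–G–Bb–D, which is a half-diminished seventh chord on E.
D is the seventh of E half-diminished seventh; seventh in the bass means third inversion (figured bass 4/2).

E half-diminished seventh, third inversion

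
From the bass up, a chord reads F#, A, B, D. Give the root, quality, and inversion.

The distinct note names are F#, A, B, D. Stacked in thirds they read B–D–F#–A, which is a minor seventh chord on B.
F# is the fifth of B minor seventh; fifth in the bass means second inversion (figured bass 4/3).

B minor seventh, second inversion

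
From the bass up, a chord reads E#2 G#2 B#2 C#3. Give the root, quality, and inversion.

C# major seventh, first inversion

Reducing to letter names: E#, G#, B#, C#. These stack in thirds as C#–E#–G#–B# — a C# major seventh chord.
The lowest note is E#, the third of the chord, so this is first inversion (figured bass 6/5).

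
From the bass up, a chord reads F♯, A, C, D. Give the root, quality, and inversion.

The distinct note names are F#, A, C, D. Stacked in thirds they read D–F#–A–C, which is a dominant seventh chord on D.
The lowest note is F#, the third of the chord, so this is first inversion (figured bass 6/5).

D dominant seventh, first inversion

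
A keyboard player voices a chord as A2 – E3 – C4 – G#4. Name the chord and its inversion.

A minor-major seventh, root position

The distinct note names are A, E, C, G#. Stacked in thirds they read A–C–E–G#, which is a minor-major seventh chord on A.
The lowest note is A, the root of the chord, so this is root position (figured bass 7).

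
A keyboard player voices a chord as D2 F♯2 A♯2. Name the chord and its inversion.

D augmented, root position

The distinct note names are D, F#, A#. Stacked in thirds they read D–F#–A#, which is an augmented triad on D.
D is the root of D augmented; root in the bass means root position (figured bass 5/3).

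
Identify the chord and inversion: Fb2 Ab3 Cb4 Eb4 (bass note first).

Fb major seventh, root position

The pitch classes Fb, Ab, Cb, Eb arrange in thirds as Fb–Ab–Cb–Eb: an Fb major seventh chord.
With the root (Fb) in the bass, the chord is in root position (figured bass 7).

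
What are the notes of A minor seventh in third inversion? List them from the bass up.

Spelling A minor seventh: A–C–E–G. In third inversion the seventh is bass, giving G, A, C, E from the bottom.

G, A, C, E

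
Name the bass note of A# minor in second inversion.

E#

A# minor is A#–C#–E#. Second inversion places the fifth in the bass: E#.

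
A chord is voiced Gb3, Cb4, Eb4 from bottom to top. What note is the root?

Gb, Cb, Eb are the tones of a Cb major triad (Cb–Eb–Gb), making Cb the root.

Cb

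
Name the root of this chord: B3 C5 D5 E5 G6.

C

The distinct letter names are B, C, D, E, G. Arranged as a stack of thirds they read C–E–G–B–D, so C is the root (a C major ninth chord).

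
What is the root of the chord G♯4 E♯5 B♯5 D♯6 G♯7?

G#, E#, B#, D# are the tones of an E# minor seventh chord (E#–G#–B#–D#), making E# the root.

E#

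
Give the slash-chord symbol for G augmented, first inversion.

First inversion of G augmented has the third (B) in the bass. As a slash chord: Gaug/B.

Gaug/B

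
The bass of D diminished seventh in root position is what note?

D diminished seventh is D–F–Ab–Cb. Root position places the root in the bass: D.

D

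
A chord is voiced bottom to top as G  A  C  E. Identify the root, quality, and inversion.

The distinct note names are G, A, C, E. Stacked in thirds they read A–C–E–G, which is a minor seventh chord on A.
G is the seventh of A minor seventh; seventh in the bass means third inversion (figured bass 4/2).

A minor seventh, third inversion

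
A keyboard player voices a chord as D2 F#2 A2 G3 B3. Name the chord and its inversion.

The distinct note names are D, F#, A, G, B. Stacked in thirds they read G–B–D–F#–A, which is a major ninth chord on G.
The lowest note is D, the fifth of the chord, so this is second inversion.

G major ninth, second inversion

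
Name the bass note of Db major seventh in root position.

In root position the root is lowest. For Db major seventh (Db–F–Ab–C) that is Db.

Db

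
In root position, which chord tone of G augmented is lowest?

In root position the root is lowest. For G augmented (G–B–D#) that is G.

G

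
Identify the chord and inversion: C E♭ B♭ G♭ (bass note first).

C half-diminished seventh, root position

The pitch classes C, Eb, Bb, Gb arrange in thirds as C–Eb–Gb–Bb: a C half-diminished seventh chord.
With the root (C) in the bass, the chord is in root position (figured bass 7).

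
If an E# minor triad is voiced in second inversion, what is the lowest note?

B#

The fifth of E# minor (E#–G#–B#) is B#; that is the bass in second inversion.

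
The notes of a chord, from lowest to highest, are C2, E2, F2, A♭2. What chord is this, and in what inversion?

The distinct note names are C, E, F, Ab. Stacked in thirds they read F–Ab–C–E, which is a minor-major seventh chord on F.
With the fifth (C) in the bass, the chord is in second inversion (figured bass 4/3).

F minor-major seventh, second inversion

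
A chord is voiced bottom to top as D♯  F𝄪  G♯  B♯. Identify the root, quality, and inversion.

Reducing to letter names: D#, F##, G#, B#. These stack in thirds as G#–B#–D#–F## — a G# major seventh chord.
D# is the fifth of G# major seventh; fifth in the bass means second inversion (figured bass 4/3).

G# major seventh, second inversion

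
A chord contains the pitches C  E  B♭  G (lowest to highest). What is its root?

The distinct letter names are C, E, Bb, G. Arranged as a stack of thirds they read C–E–G–Bb, so C is the root (a C dominant seventh chord).

C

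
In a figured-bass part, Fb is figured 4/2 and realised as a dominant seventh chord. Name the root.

The figures 4/2 mean the seventh of the chord is in the bass. If Fb is the seventh of a dominant seventh chord, the root is Gb (chord tones Gb–Bb–Db–Fb).

Gb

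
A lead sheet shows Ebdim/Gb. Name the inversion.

Ebdim/Gb means Eb diminished with Gb in the bass. Gb is the third of Eb diminished (Eb–Gb–Bbb), so this is first inversion.

first inversion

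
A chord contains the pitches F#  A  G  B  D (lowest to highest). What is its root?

The distinct letter names are F#, A, G, B, D. Arranged as a stack of thirds they read G–B–D–F#–A, so G is the root (a G major ninth chord).

G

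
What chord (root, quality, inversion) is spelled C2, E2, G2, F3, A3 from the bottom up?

The pitch classes C, E, G, F, A arrange in thirds as F–A–C–E–G: an F major ninth chord.
The lowest note is C, the fifth of the chord, so this is second inversion.

F major ninth, second inversion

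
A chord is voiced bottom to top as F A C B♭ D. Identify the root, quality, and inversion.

Bb major ninth, second inversion

The pitch classes F, A, C, Bb, D arrange in thirds as Bb–D–F–A–C: a Bb major ninth chord.
F is the fifth of Bb major ninth; fifth in the bass means second inversion.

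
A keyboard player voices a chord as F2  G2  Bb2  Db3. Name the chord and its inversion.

G half-diminished seventh, third inversion

The pitch classes F, G, Bb, Db arrange in thirds as G–Bb–Db–F: a G half-diminished seventh chord.
F is the seventh of G half-diminished seventh; seventh in the bass means third inversion (figured bass 4/2).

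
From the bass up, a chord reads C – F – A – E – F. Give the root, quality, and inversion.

Reducing to letter names: C, F, A, E. These stack in thirds as F–A–C–E — an F major seventh chord.
The lowest note is C, the fifth of the chord, so this is second inversion (figured bass 4/3).

F major seventh, second inversion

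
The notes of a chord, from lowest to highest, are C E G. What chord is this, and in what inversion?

The pitch classes C, E, G arrange in thirds as C–E–G: a C major triad.
With the root (C) in the bass, the chord is in root position (figured bass 5/3).

C major, root position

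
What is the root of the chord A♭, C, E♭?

The distinct letter names are Ab, C, Eb. Arranged as a stack of thirds they read Ab–C–Eb, so Ab is the root (an Ab major triad).

Ab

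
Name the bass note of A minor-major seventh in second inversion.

E

The fifth of A minor-major seventh (A–C–E–G#) is E; that is the bass in second inversion.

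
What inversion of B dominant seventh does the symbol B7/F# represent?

B7/F# means B dominant seventh with F# in the bass. F# is the fifth of B dominant seventh (B–D#–F#–A), so this is second inversion.

second inversion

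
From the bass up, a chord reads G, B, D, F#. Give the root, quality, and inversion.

G major seventh, root position

The distinct note names are G, B, D, F#. Stacked in thirds they read G–B–D–F#, which is a major seventh chord on G.
The lowest note is G, the root of the chord, so this is root position (figured bass 7).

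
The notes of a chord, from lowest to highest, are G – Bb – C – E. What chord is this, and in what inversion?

C dominant seventh, second inversion

The distinct note names are G, Bb, C, E. Stacked in thirds they read C–E–G–Bb, which is a dominant seventh chord on C.
The lowest note is G, the fifth of the chord, so this is second inversion (figured bass 4/3).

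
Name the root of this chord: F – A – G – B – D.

G

Reordering F, A, G, B, D into stacked thirds gives G–B–D–F–A; the bottom of that stack, G, is the root.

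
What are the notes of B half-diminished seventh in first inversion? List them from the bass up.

D, F, A, B

The chord tones are B–D–F–A. With the third (D) lowest for first inversion: D, F, A, B.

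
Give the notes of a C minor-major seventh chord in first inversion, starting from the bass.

Eb, G, B, C

C minor-major seventh is C–Eb–G–B. First inversion puts the third (Eb) in the bass, with the remaining tones above: Eb, G, B, C.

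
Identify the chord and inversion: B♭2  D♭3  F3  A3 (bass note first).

Reducing to letter names: Bb, Db, F, A. These stack in thirds as Bb–Db–F–A — a Bb minor-major seventh chord.
With the root (Bb) in the bass, the chord is in root position (figured bass 7).

Bb minor-major seventh, root position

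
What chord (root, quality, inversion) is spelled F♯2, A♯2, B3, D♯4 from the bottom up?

Reducing to letter names: F#, A#, B, D#. These stack in thirds as B–D#–F#–A# — a B major seventh chord.
F# is the fifth of B major seventh; fifth in the bass means second inversion (figured bass 4/3).

B major seventh, second inversion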